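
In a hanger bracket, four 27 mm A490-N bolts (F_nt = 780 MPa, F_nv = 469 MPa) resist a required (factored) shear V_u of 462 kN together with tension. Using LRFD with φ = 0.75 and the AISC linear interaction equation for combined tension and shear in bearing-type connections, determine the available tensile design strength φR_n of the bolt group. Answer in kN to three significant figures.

A_b = π·27²/4 = 572.6 mm²; f_rv = 462 × 1000 / (4 × 572.6) = 201.7 MPa.
F'_nt = 1.3 F_nt − (F_nt / φF_nv) f_rv = 1.3·780 − (780/(0.75·469))·201.7 = 566.7 MPa, capped at F_nt → F'_nt = 566.7 MPa.
R_n = F'_nt · A_b · n = 566.7 × 572.6 × 4 / 1000 = 1298 kN.
Design strength φR_n = 0.75 × 1298 = 973 kN.

973 kN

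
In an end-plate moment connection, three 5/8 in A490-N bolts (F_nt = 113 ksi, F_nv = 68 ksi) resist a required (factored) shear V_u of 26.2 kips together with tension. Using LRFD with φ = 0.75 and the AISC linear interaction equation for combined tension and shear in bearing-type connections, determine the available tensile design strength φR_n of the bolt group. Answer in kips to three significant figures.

A_b = π·0.625²/4 = 0.3068 in²; f_rv = 26.2 / (3 × 0.3068) = 28.47 ksi.
F'_nt = 1.3 F_nt − (F_nt / φF_nv) f_rv = 1.3·113 − (113/(0.75·68))·28.47 = 83.83 ksi, capped at F_nt → F'_nt = 83.83 ksi.
R_n = F'_nt · A_b · n = 83.83 × 0.3068 × 3 = 77.15 kips.
Design strength φR_n = 0.75 × 77.15 = 57.9 kips.

57.9 kips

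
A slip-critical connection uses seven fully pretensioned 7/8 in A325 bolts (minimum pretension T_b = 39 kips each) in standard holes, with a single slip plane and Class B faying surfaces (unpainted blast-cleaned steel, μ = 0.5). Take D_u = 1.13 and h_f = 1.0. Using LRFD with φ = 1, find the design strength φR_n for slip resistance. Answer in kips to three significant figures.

154 kips

R_n = μ · D_u · h_f · T_b · n_s · n_b = 0.5 × 1.13 × 1.0 × 39 × 1 × 7 = 154.2 kips.
Design strength φR_n = 1 × 154.2 = 154 kips.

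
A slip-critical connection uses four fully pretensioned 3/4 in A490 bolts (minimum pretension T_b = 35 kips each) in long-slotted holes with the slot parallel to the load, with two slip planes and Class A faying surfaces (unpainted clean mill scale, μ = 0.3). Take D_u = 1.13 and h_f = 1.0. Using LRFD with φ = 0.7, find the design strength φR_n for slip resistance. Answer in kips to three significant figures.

R_n = μ · D_u · h_f · T_b · n_s · n_b = 0.3 × 1.13 × 1.0 × 35 × 2 × 4 = 94.92 kips.
Design strength φR_n = 0.7 × 94.92 = 66.4 kips.

66.4 kips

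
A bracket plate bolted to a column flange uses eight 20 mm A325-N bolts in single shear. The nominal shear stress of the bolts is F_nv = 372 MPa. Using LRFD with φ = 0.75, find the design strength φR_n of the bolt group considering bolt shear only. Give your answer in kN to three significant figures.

A_b = π × 20² / 4 = 314.2 mm².
R_n = F_nv · A_b · n · n_s = 372 × 314.2 × 8 × 1 / 1000 = 934.9 kN.
Design strength φR_n = 0.75 × 934.9 = 701 kN.

701 kN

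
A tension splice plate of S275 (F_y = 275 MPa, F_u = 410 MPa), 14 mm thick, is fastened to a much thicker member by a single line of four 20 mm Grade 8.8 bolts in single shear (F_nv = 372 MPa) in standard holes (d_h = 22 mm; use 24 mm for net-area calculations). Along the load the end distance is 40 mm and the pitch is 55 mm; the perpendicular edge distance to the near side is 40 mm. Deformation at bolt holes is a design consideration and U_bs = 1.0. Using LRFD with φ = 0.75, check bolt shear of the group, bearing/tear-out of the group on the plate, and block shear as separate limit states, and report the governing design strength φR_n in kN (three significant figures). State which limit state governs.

Bolt shear: A_b = π·20²/4 = 314.2 mm²; R_n = 372 × 314.2 × 4 × 1 / 1000 = 467.5 kN → 0.75 × 467.5 = 351 kN.
Bearing: edge l_c = 29, r_n = 199.8 kN; interior l_c = 33, r_n = 227.3 kN; R_n = 199.8 + 3·227.3 = 881.7 kN → 661 kN.
Block shear: A_gv = 2870, A_nv = 1694, A_nt = 392 mm²; R_n = min(0.6F_uA_nv, 0.6F_yA_gv) + U_bs·F_u·A_nt = 577.4 kN → 433 kN.
Bolt shear governs: 351 kN.

351 kN (bolt shear governs)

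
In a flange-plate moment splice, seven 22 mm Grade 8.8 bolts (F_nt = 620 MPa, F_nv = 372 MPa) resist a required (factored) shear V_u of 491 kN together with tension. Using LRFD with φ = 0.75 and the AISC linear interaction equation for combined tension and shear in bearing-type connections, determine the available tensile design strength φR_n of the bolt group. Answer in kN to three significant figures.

A_b = π·22²/4 = 380.1 mm²; f_rv = 491 × 1000 / (7 × 380.1) = 184.5 MPa.
F'_nt = 1.3 F_nt − (F_nt / φF_nv) f_rv = 1.3·620 − (620/(0.75·372))·184.5 = 396 MPa, capped at F_nt → F'_nt = 396 MPa.
R_n = F'_nt · A_b · n = 396 × 380.1 × 7 / 1000 = 1054 kN.
Design strength φR_n = 0.75 × 1054 = 790 kN.

790 kN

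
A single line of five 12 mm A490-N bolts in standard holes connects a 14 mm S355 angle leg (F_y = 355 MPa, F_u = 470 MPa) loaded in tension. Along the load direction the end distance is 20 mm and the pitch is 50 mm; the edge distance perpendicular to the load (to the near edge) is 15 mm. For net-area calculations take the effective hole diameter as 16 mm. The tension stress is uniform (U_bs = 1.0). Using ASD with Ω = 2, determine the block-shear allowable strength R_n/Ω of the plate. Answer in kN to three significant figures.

315 kN

Shear plane L_v = 20 + 4·50 = 220 mm; A_gv = 220 × 14 = 3080 mm².
A_nv = (220 − 4.5·16) × 14 = 2072 mm².
A_nt = (15 − 0.5·16) × 14 = 98 mm².
0.6 F_u A_nv = 584.3 kN; 0.6 F_y A_gv = 656 kN → shear rupture governs the shear term.
R_n = 584.3 + 1.0 × 470 × 98 / 1000 = 630.4 kN.
Allowable strength R_n/Ω = 630.4 / 2 = 315 kN.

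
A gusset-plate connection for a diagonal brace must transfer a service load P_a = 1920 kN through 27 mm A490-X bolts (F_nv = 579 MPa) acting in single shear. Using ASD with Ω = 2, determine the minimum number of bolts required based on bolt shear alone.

A_b = π·27²/4 = 572.6 mm².
Per-bolt allowable strength R_n/Ω = 579 × 572.6 × 1 / 1000 / 2 = 165.8 kN.
n ≥ 1920 / 165.8 = 11.58 → use 12 bolts.

12 bolts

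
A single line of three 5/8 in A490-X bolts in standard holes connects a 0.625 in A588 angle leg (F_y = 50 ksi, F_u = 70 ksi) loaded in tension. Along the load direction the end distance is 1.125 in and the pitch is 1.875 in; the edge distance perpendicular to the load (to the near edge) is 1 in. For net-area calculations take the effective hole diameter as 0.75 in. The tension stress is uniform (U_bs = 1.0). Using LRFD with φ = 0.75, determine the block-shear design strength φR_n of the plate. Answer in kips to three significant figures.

Shear plane L_v = 1.125 + 2·1.875 = 4.875 in; A_gv = 4.875 × 0.625 = 3.047 in².
A_nv = (4.875 − 2.5·0.75) × 0.625 = 1.875 in².
A_nt = (1 − 0.5·0.75) × 0.625 = 0.3906 in².
0.6 F_u A_nv = 78.75 kips; 0.6 F_y A_gv = 91.41 kips → shear rupture governs the shear term.
R_n = 78.75 + 1.0 × 70 × 0.3906 = 106.1 kips.
Design strength φR_n = 0.75 × 106.1 = 79.6 kips.

79.6 kips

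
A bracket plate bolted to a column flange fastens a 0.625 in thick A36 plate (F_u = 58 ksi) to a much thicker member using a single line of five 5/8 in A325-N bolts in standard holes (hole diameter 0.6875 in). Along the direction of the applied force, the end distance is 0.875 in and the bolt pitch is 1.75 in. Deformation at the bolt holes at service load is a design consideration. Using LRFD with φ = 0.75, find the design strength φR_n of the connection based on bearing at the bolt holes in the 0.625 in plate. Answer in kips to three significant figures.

Per bolt r_n = 1.2 l_c t F_u ≤ 2.4 d t F_u; upper limit = 2.4 × 0.625 × 0.625 × 58 = 54.38 kips.
Edge bolt: l_c = 0.875 − 0.6875/2 = 0.5312 in → 1.2 × 0.5312 × 0.625 × 58 = 23.11 → r_n = 23.11 kips.
Interior bolts: l_c = 1.75 − 0.6875 = 1.062 in → 1.2 × 1.062 × 0.625 × 58 = 46.22 → r_n = 46.22 kips.
R_n = 1 × 23.11 + 4 × 46.22 = 208 kips.
Design strength φR_n = 0.75 × 208 = 156 kips.

156 kips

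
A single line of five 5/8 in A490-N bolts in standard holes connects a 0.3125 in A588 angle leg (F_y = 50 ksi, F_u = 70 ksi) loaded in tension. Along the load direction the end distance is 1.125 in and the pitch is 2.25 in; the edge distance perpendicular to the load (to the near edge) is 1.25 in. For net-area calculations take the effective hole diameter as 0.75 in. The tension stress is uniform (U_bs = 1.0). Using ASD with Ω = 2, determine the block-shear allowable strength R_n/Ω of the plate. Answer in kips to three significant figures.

53.9 kips

Shear plane L_v = 1.125 + 4·2.25 = 10.12 in; A_gv = 10.12 × 0.3125 = 3.164 in².
A_nv = (10.12 − 4.5·0.75) × 0.3125 = 2.109 in².
A_nt = (1.25 − 0.5·0.75) × 0.3125 = 0.2734 in².
0.6 F_u A_nv = 88.59 kips; 0.6 F_y A_gv = 94.92 kips → shear rupture governs the shear term.
R_n = 88.59 + 1.0 × 70 × 0.2734 = 107.7 kips.
Allowable strength R_n/Ω = 107.7 / 2 = 53.9 kips.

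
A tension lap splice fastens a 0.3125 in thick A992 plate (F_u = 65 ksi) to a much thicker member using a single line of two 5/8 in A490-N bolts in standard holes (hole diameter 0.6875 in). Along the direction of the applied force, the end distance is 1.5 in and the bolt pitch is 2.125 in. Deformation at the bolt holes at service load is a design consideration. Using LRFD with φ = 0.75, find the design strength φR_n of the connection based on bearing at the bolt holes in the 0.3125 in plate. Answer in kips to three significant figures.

Per bolt r_n = 1.2 l_c t F_u ≤ 2.4 d t F_u; upper limit = 2.4 × 0.625 × 0.3125 × 65 = 30.47 kips.
Edge bolt: l_c = 1.5 − 0.6875/2 = 1.156 in → 1.2 × 1.156 × 0.3125 × 65 = 28.18 → r_n = 28.18 kips.
Interior bolts: l_c = 2.125 − 0.6875 = 1.438 in → 1.2 × 1.438 × 0.3125 × 65 = 35.04 → r_n = 30.47 kips.
R_n = 1 × 28.18 + 1 × 30.47 = 58.65 kips.
Design strength φR_n = 0.75 × 58.65 = 44 kips.

44 kips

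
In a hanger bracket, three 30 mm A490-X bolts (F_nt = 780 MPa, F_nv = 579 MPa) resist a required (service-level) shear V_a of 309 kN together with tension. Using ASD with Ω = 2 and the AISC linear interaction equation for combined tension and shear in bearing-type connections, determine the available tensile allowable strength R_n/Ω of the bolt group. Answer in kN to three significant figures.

659 kN

A_b = π·30²/4 = 706.9 mm²; f_rv = 309 × 1000 / (3 × 706.9) = 145.7 MPa.
F'_nt = 1.3 F_nt − (Ω F_nt / F_nv) f_rv = 1.3·780 − (2·780/579)·145.7 = 621.4 MPa, capped at F_nt → F'_nt = 621.4 MPa.
R_n = F'_nt · A_b · n = 621.4 × 706.9 × 3 / 1000 = 1318 kN.
Allowable strength R_n/Ω = 1318 / 2 = 659 kN.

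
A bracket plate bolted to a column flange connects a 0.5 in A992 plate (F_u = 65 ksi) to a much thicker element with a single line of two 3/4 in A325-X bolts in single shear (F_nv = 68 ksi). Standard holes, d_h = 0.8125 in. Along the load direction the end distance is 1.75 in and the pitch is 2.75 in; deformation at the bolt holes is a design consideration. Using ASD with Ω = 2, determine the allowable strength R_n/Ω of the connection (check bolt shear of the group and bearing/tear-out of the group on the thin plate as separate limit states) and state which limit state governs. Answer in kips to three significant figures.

Bolt shear: A_b = π·0.75²/4 = 0.4418 in²; R_n = 68 × 0.4418 × 2 × 1 = 60.08 kips → 60.08 / 2 = 30 kips.
Bearing (1.2 l_c t F_u ≤ 2.4 d t F_u): upper limit = 2.4·0.75·0.5·65 = 58.5 kips.
  Edge l_c = 1.75 − 0.8125/2 = 1.344 → r_n = 52.41 kips; interior l_c = 2.75 − 0.8125 = 1.938 → r_n = 58.5 kips.
  R_n,bearing = 1·52.41 + 1·58.5 = 110.9 kips → 110.9 / 2 = 55.5 kips.
Bolt shear governs: 30 kips.

30 kips (bolt shear governs)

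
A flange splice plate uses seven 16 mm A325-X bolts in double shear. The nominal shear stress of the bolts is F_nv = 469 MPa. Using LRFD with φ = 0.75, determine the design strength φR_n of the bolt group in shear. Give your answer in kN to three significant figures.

990 kN

A_b = π × 16² / 4 = 201.1 mm².
R_n = F_nv · A_b · n · n_s = 469 × 201.1 × 7 × 2 / 1000 = 1320 kN.
Design strength φR_n = 0.75 × 1320 = 990 kN.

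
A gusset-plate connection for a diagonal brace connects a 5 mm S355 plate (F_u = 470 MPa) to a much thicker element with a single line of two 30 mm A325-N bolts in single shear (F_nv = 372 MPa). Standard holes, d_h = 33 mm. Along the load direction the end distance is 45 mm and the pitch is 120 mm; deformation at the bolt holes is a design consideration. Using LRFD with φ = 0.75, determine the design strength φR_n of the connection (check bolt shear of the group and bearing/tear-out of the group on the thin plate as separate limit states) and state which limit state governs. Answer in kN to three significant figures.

Bolt shear: A_b = π·30²/4 = 706.9 mm²; R_n = 372 × 706.9 × 2 × 1 / 1000 = 525.9 kN → 0.75 × 525.9 = 394 kN.
Bearing (1.2 l_c t F_u ≤ 2.4 d t F_u): upper limit = 2.4·30·5·470 / 1000 = 169.2 kN.
  Edge l_c = 45 − 33/2 = 28.5 → r_n = 80.37 kN; interior l_c = 120 − 33 = 87 → r_n = 169.2 kN.
  R_n,bearing = 1·80.37 + 1·169.2 = 249.6 kN → 0.75 × 249.6 = 187 kN.
Bearing governs: 187 kN.

187 kN (bearing governs)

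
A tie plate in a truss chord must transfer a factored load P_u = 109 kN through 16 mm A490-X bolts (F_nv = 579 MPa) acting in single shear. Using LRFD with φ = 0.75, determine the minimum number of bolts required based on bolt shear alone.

A_b = π·16²/4 = 201.1 mm².
Per-bolt design strength φR_n = 0.75 × 579 × 201.1 × 1 / 1000 = 87.31 kN.
n ≥ 109 / 87.31 = 1.248 → use 2 bolts.

2 bolts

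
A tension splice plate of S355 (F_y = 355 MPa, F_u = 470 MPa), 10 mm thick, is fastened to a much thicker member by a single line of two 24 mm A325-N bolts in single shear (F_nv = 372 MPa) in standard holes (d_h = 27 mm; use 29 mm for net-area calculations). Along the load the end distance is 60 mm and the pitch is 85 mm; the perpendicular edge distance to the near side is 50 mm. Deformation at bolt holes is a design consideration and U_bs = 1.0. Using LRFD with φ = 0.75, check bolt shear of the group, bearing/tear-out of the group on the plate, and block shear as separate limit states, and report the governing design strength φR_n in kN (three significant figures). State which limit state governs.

Bolt shear: A_b = π·24²/4 = 452.4 mm²; R_n = 372 × 452.4 × 2 × 1 / 1000 = 336.6 kN → 0.75 × 336.6 = 252 kN.
Bearing: edge l_c = 46.5, r_n = 262.3 kN; interior l_c = 58, r_n = 270.7 kN; R_n = 262.3 + 1·270.7 = 533 kN → 400 kN.
Block shear: A_gv = 1450, A_nv = 1015, A_nt = 355 mm²; R_n = min(0.6F_uA_nv, 0.6F_yA_gv) + U_bs·F_u·A_nt = 453.1 kN → 340 kN.
Bolt shear governs: 252 kN.

252 kN (bolt shear governs)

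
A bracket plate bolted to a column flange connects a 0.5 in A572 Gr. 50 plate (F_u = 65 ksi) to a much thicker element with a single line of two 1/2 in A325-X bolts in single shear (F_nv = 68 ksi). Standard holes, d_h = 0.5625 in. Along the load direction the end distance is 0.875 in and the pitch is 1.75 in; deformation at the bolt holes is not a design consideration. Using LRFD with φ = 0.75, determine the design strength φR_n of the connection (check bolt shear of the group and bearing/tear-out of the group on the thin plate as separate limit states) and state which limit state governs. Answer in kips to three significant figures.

20 kips (bolt shear governs)

Bolt shear: A_b = π·0.5²/4 = 0.1963 in²; R_n = 68 × 0.1963 × 2 × 1 = 26.7 kips → 0.75 × 26.7 = 20 kips.
Bearing (1.5 l_c t F_u ≤ 3.0 d t F_u): upper limit = 3.0·0.5·0.5·65 = 48.75 kips.
  Edge l_c = 0.875 − 0.5625/2 = 0.5938 → r_n = 28.95 kips; interior l_c = 1.75 − 0.5625 = 1.188 → r_n = 48.75 kips.
  R_n,bearing = 1·28.95 + 1·48.75 = 77.7 kips → 0.75 × 77.7 = 58.3 kips.
Bolt shear governs: 20 kips.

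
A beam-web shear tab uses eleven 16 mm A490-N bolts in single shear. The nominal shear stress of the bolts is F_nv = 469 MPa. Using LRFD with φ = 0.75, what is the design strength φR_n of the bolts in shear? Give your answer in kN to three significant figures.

A_b = π × 16² / 4 = 201.1 mm².
R_n = F_nv · A_b · n · n_s = 469 × 201.1 × 11 × 1 / 1000 = 1037 kN.
Design strength φR_n = 0.75 × 1037 = 778 kN.

778 kN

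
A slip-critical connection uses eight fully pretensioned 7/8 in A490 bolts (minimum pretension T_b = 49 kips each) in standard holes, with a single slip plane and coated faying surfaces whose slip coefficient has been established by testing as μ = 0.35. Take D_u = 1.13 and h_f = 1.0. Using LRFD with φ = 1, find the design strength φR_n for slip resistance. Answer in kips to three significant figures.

R_n = μ · D_u · h_f · T_b · n_s · n_b = 0.35 × 1.13 × 1.0 × 49 × 1 × 8 = 155 kips.
Design strength φR_n = 1 × 155 = 155 kips.

155 kips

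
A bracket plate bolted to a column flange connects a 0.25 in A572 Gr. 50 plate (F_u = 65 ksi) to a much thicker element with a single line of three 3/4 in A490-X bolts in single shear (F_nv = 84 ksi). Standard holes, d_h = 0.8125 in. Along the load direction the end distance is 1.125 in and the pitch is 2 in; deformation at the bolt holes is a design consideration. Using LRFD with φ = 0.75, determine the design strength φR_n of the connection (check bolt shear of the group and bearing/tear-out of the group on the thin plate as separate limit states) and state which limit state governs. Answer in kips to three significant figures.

Bolt shear: A_b = π·0.75²/4 = 0.4418 in²; R_n = 84 × 0.4418 × 3 × 1 = 111.3 kips → 0.75 × 111.3 = 83.5 kips.
Bearing (1.2 l_c t F_u ≤ 2.4 d t F_u): upper limit = 2.4·0.75·0.25·65 = 29.25 kips.
  Edge l_c = 1.125 − 0.8125/2 = 0.7188 → r_n = 14.02 kips; interior l_c = 2 − 0.8125 = 1.188 → r_n = 23.16 kips.
  R_n,bearing = 1·14.02 + 2·23.16 = 60.33 kips → 0.75 × 60.33 = 45.2 kips.
Bearing governs: 45.2 kips.

45.2 kips (bearing governs)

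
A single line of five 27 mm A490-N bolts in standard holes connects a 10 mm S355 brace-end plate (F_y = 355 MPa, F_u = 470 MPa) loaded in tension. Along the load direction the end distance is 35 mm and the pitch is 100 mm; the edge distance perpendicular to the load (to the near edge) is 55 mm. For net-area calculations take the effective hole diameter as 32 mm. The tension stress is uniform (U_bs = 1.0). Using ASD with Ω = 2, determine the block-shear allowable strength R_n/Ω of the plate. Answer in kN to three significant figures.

Shear plane L_v = 35 + 4·100 = 435 mm; A_gv = 435 × 10 = 4350 mm².
A_nv = (435 − 4.5·32) × 10 = 2910 mm².
A_nt = (55 − 0.5·32) × 10 = 390 mm².
0.6 F_u A_nv = 820.6 kN; 0.6 F_y A_gv = 926.6 kN → shear rupture governs the shear term.
R_n = 820.6 + 1.0 × 470 × 390 / 1000 = 1004 kN.
Allowable strength R_n/Ω = 1004 / 2 = 502 kN.

502 kN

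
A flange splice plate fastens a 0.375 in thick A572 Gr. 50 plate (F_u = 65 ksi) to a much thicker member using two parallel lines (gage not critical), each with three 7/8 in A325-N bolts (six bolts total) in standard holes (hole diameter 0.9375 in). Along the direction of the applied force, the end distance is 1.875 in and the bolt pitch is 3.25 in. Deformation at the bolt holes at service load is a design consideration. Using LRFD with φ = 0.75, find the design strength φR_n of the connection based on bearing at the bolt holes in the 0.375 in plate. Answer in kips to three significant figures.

Per bolt r_n = 1.2 l_c t F_u ≤ 2.4 d t F_u; upper limit = 2.4 × 0.875 × 0.375 × 65 = 51.19 kips.
Edge bolt: l_c = 1.875 − 0.9375/2 = 1.406 in → 1.2 × 1.406 × 0.375 × 65 = 41.13 → r_n = 41.13 kips.
Interior bolts: l_c = 3.25 − 0.9375 = 2.312 in → 1.2 × 2.312 × 0.375 × 65 = 67.64 → r_n = 51.19 kips.
R_n = 2 × 41.13 + 4 × 51.19 = 287 kips.
Design strength φR_n = 0.75 × 287 = 215 kips.

215 kips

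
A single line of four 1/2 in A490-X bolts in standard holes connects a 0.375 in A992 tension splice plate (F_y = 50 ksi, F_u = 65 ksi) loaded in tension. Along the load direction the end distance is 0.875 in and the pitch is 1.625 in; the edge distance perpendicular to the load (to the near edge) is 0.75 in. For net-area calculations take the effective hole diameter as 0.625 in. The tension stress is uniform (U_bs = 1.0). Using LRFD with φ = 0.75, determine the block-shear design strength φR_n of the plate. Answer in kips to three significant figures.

Shear plane L_v = 0.875 + 3·1.625 = 5.75 in; A_gv = 5.75 × 0.375 = 2.156 in².
A_nv = (5.75 − 3.5·0.625) × 0.375 = 1.336 in².
A_nt = (0.75 − 0.5·0.625) × 0.375 = 0.1641 in².
0.6 F_u A_nv = 52.1 kips; 0.6 F_y A_gv = 64.69 kips → shear rupture governs the shear term.
R_n = 52.1 + 1.0 × 65 × 0.1641 = 62.77 kips.
Design strength φR_n = 0.75 × 62.77 = 47.1 kips.

47.1 kips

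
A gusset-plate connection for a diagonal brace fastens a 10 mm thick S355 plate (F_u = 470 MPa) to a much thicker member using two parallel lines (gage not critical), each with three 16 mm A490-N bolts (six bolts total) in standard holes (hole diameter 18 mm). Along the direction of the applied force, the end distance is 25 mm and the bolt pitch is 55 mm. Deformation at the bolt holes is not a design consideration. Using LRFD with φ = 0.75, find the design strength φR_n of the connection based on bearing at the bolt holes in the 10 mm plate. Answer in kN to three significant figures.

846 kN

Per bolt r_n = 1.5 l_c t F_u ≤ 3.0 d t F_u; upper limit = 3.0 × 16 × 10 × 470 / 1000 = 225.6 kN.
Edge bolt: l_c = 25 − 18/2 = 16 mm → 1.5 × 16 × 10 × 470 / 1000 = 112.8 → r_n = 112.8 kN.
Interior bolts: l_c = 55 − 18 = 37 mm → 1.5 × 37 × 10 × 470 / 1000 = 260.9 → r_n = 225.6 kN.
R_n = 2 × 112.8 + 4 × 225.6 = 1128 kN.
Design strength φR_n = 0.75 × 1128 = 846 kN.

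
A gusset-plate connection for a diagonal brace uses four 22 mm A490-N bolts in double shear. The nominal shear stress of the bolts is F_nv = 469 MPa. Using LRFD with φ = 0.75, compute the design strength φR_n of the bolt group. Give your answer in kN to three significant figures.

1070 kN

A_b = π × 22² / 4 = 380.1 mm².
R_n = F_nv · A_b · n · n_s = 469 × 380.1 × 4 × 2 / 1000 = 1426 kN.
Design strength φR_n = 0.75 × 1426 = 1070 kN.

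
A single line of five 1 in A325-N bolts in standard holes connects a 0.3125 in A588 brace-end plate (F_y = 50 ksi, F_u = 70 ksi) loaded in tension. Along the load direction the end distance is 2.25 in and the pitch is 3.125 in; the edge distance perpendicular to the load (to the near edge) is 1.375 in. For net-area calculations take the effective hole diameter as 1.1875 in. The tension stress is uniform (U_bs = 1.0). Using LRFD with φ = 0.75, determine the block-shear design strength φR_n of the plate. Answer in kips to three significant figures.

Shear plane L_v = 2.25 + 4·3.125 = 14.75 in; A_gv = 14.75 × 0.3125 = 4.609 in².
A_nv = (14.75 − 4.5·1.1875) × 0.3125 = 2.939 in².
A_nt = (1.375 − 0.5·1.1875) × 0.3125 = 0.2441 in².
0.6 F_u A_nv = 123.5 kips; 0.6 F_y A_gv = 138.3 kips → shear rupture governs the shear term.
R_n = 123.5 + 1.0 × 70 × 0.2441 = 140.5 kips.
Design strength φR_n = 0.75 × 140.5 = 105 kips.

105 kips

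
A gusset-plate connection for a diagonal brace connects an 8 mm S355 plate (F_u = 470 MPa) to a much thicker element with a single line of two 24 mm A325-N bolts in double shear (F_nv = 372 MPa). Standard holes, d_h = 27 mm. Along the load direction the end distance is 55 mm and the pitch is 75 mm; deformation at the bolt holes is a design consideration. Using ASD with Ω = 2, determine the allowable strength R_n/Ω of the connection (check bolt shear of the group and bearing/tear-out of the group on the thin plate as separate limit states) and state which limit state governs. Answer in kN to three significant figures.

Bolt shear: A_b = π·24²/4 = 452.4 mm²; R_n = 372 × 452.4 × 2 × 2 / 1000 = 673.2 kN → 673.2 / 2 = 337 kN.
Bearing (1.2 l_c t F_u ≤ 2.4 d t F_u): upper limit = 2.4·24·8·470 / 1000 = 216.6 kN.
  Edge l_c = 55 − 27/2 = 41.5 → r_n = 187.2 kN; interior l_c = 75 − 27 = 48 → r_n = 216.6 kN.
  R_n,bearing = 1·187.2 + 1·216.6 = 403.8 kN → 403.8 / 2 = 202 kN.
Bearing governs: 202 kN.

202 kN (bearing governs)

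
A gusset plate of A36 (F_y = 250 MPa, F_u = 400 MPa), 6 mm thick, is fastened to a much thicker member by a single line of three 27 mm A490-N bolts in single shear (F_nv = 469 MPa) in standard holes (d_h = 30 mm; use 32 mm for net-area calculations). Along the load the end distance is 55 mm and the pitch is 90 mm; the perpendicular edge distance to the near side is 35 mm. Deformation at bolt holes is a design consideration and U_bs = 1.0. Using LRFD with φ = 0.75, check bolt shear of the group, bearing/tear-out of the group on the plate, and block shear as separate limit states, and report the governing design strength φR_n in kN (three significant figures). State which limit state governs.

193 kN (block shear governs)

Bolt shear: A_b = π·27²/4 = 572.6 mm²; R_n = 469 × 572.6 × 3 × 1 / 1000 = 805.6 kN → 0.75 × 805.6 = 604 kN.
Bearing: edge l_c = 40, r_n = 115.2 kN; interior l_c = 60, r_n = 155.5 kN; R_n = 115.2 + 2·155.5 = 426.2 kN → 320 kN.
Block shear: A_gv = 1410, A_nv = 930, A_nt = 114 mm²; R_n = min(0.6F_uA_nv, 0.6F_yA_gv) + U_bs·F_u·A_nt = 257.1 kN → 193 kN.
Block shear governs: 193 kN.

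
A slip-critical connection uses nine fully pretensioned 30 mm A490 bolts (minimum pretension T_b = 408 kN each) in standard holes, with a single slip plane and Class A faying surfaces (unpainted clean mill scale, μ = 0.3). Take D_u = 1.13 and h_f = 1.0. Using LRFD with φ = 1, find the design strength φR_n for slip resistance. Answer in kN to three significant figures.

1240 kN

R_n = μ · D_u · h_f · T_b · n_s · n_b = 0.3 × 1.13 × 1.0 × 408 × 1 × 9 = 1245 kN.
Design strength φR_n = 1 × 1245 = 1240 kN.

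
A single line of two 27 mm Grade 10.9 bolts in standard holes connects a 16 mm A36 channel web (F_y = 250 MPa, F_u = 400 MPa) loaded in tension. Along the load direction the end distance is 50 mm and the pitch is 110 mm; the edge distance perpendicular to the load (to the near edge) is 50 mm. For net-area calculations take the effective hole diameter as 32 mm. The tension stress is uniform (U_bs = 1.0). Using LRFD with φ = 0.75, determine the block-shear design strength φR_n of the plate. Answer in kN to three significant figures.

Shear plane L_v = 50 + 1·110 = 160 mm; A_gv = 160 × 16 = 2560 mm².
A_nv = (160 − 1.5·32) × 16 = 1792 mm².
A_nt = (50 − 0.5·32) × 16 = 544 mm².
0.6 F_u A_nv = 430.1 kN; 0.6 F_y A_gv = 384 kN → shear yielding governs the shear term.
R_n = 384 + 1.0 × 400 × 544 / 1000 = 601.6 kN.
Design strength φR_n = 0.75 × 601.6 = 451 kN.

451 kN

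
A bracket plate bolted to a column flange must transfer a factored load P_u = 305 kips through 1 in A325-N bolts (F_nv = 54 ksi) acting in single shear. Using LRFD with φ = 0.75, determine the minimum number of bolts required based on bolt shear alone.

A_b = π·1²/4 = 0.7854 in².
Per-bolt design strength φR_n = 0.75 × 54 × 0.7854 × 1 = 31.81 kips.
n ≥ 305 / 31.81 = 9.589 → use 10 bolts.

10 bolts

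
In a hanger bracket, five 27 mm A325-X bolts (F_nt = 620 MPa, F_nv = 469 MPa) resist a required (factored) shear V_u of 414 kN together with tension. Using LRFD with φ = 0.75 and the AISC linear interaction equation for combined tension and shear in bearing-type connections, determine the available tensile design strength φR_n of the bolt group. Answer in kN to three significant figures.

1180 kN

A_b = π·27²/4 = 572.6 mm²; f_rv = 414 × 1000 / (5 × 572.6) = 144.6 MPa.
F'_nt = 1.3 F_nt − (F_nt / φF_nv) f_rv = 1.3·620 − (620/(0.75·469))·144.6 = 551.1 MPa, capped at F_nt → F'_nt = 551.1 MPa.
R_n = F'_nt · A_b · n = 551.1 × 572.6 × 5 / 1000 = 1578 kN.
Design strength φR_n = 0.75 × 1578 = 1180 kN.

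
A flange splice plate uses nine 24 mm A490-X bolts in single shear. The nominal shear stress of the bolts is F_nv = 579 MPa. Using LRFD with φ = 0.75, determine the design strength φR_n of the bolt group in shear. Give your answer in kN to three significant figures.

A_b = π × 24² / 4 = 452.4 mm².
R_n = F_nv · A_b · n · n_s = 579 × 452.4 × 9 × 1 / 1000 = 2357 kN.
Design strength φR_n = 0.75 × 2357 = 1770 kN.

1770 kN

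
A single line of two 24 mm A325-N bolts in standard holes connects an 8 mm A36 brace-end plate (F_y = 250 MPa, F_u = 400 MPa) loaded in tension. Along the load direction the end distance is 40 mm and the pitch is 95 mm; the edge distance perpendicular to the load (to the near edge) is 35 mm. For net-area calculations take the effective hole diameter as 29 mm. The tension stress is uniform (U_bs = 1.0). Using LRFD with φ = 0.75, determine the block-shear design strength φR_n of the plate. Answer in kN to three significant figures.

171 kN

Shear plane L_v = 40 + 1·95 = 135 mm; A_gv = 135 × 8 = 1080 mm².
A_nv = (135 − 1.5·29) × 8 = 732 mm².
A_nt = (35 − 0.5·29) × 8 = 164 mm².
0.6 F_u A_nv = 175.7 kN; 0.6 F_y A_gv = 162 kN → shear yielding governs the shear term.
R_n = 162 + 1.0 × 400 × 164 / 1000 = 227.6 kN.
Design strength φR_n = 0.75 × 227.6 = 171 kN.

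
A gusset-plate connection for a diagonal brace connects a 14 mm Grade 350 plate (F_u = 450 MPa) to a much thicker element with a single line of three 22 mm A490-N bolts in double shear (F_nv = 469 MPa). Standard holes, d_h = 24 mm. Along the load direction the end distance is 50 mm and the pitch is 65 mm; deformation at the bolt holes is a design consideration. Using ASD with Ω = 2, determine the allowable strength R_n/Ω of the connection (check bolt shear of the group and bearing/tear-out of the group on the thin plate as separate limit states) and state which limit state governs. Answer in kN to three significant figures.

Bolt shear: A_b = π·22²/4 = 380.1 mm²; R_n = 469 × 380.1 × 3 × 2 / 1000 = 1070 kN → 1070 / 2 = 535 kN.
Bearing (1.2 l_c t F_u ≤ 2.4 d t F_u): upper limit = 2.4·22·14·450 / 1000 = 332.6 kN.
  Edge l_c = 50 − 24/2 = 38 → r_n = 287.3 kN; interior l_c = 65 − 24 = 41 → r_n = 310 kN.
  R_n,bearing = 1·287.3 + 2·310 = 907.2 kN → 907.2 / 2 = 454 kN.
Bearing governs: 454 kN.

454 kN (bearing governs)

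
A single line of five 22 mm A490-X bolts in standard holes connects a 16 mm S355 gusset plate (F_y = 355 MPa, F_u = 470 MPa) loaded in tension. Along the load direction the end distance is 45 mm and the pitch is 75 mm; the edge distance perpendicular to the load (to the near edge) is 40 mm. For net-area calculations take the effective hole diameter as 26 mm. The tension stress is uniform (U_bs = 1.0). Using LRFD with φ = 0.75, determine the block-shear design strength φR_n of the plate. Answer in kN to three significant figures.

924 kN

Shear plane L_v = 45 + 4·75 = 345 mm; A_gv = 345 × 16 = 5520 mm².
A_nv = (345 − 4.5·26) × 16 = 3648 mm².
A_nt = (40 − 0.5·26) × 16 = 432 mm².
0.6 F_u A_nv = 1029 kN; 0.6 F_y A_gv = 1176 kN → shear rupture governs the shear term.
R_n = 1029 + 1.0 × 470 × 432 / 1000 = 1232 kN.
Design strength φR_n = 0.75 × 1232 = 924 kN.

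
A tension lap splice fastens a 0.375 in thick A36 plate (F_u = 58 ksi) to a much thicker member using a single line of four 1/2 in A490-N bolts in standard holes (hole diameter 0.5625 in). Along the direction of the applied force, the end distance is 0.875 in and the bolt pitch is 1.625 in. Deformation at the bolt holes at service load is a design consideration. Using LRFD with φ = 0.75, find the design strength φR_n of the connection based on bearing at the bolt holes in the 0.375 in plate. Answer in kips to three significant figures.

Per bolt r_n = 1.2 l_c t F_u ≤ 2.4 d t F_u; upper limit = 2.4 × 0.5 × 0.375 × 58 = 26.1 kips.
Edge bolt: l_c = 0.875 − 0.5625/2 = 0.5938 in → 1.2 × 0.5938 × 0.375 × 58 = 15.5 → r_n = 15.5 kips.
Interior bolts: l_c = 1.625 − 0.5625 = 1.062 in → 1.2 × 1.062 × 0.375 × 58 = 27.73 → r_n = 26.1 kips.
R_n = 1 × 15.5 + 3 × 26.1 = 93.8 kips.
Design strength φR_n = 0.75 × 93.8 = 70.3 kips.

70.3 kips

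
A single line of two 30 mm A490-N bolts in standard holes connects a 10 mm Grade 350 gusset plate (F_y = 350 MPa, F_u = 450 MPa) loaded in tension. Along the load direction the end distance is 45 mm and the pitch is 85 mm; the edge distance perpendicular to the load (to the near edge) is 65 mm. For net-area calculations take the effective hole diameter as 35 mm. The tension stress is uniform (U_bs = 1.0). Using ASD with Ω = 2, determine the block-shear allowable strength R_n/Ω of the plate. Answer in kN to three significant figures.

212 kN

Shear plane L_v = 45 + 1·85 = 130 mm; A_gv = 130 × 10 = 1300 mm².
A_nv = (130 − 1.5·35) × 10 = 775 mm².
A_nt = (65 − 0.5·35) × 10 = 475 mm².
0.6 F_u A_nv = 209.2 kN; 0.6 F_y A_gv = 273 kN → shear rupture governs the shear term.
R_n = 209.2 + 1.0 × 450 × 475 / 1000 = 423 kN.
Allowable strength R_n/Ω = 423 / 2 = 212 kN.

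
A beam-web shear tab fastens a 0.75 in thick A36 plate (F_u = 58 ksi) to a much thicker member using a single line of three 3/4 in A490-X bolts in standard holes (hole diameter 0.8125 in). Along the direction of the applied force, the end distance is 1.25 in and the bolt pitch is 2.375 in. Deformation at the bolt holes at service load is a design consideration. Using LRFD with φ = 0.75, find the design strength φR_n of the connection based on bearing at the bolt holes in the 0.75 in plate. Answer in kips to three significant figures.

150 kips

Per bolt r_n = 1.2 l_c t F_u ≤ 2.4 d t F_u; upper limit = 2.4 × 0.75 × 0.75 × 58 = 78.3 kips.
Edge bolt: l_c = 1.25 − 0.8125/2 = 0.8438 in → 1.2 × 0.8438 × 0.75 × 58 = 44.04 → r_n = 44.04 kips.
Interior bolts: l_c = 2.375 − 0.8125 = 1.562 in → 1.2 × 1.562 × 0.75 × 58 = 81.56 → r_n = 78.3 kips.
R_n = 1 × 44.04 + 2 × 78.3 = 200.6 kips.
Design strength φR_n = 0.75 × 200.6 = 150 kips.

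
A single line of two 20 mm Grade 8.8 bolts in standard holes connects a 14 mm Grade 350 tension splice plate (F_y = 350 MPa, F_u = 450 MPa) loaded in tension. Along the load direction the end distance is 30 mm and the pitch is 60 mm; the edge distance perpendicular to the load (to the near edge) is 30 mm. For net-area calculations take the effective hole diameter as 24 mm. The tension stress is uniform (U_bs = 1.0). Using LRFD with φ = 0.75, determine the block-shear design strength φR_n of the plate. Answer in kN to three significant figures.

238 kN

Shear plane L_v = 30 + 1·60 = 90 mm; A_gv = 90 × 14 = 1260 mm².
A_nv = (90 − 1.5·24) × 14 = 756 mm².
A_nt = (30 − 0.5·24) × 14 = 252 mm².
0.6 F_u A_nv = 204.1 kN; 0.6 F_y A_gv = 264.6 kN → shear rupture governs the shear term.
R_n = 204.1 + 1.0 × 450 × 252 / 1000 = 317.5 kN.
Design strength φR_n = 0.75 × 317.5 = 238 kN.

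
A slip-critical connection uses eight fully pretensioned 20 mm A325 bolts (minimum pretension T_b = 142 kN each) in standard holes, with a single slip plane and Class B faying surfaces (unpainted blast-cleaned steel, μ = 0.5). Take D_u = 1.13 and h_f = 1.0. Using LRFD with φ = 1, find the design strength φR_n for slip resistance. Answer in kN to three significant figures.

R_n = μ · D_u · h_f · T_b · n_s · n_b = 0.5 × 1.13 × 1.0 × 142 × 1 × 8 = 641.8 kN.
Design strength φR_n = 1 × 641.8 = 642 kN.

642 kN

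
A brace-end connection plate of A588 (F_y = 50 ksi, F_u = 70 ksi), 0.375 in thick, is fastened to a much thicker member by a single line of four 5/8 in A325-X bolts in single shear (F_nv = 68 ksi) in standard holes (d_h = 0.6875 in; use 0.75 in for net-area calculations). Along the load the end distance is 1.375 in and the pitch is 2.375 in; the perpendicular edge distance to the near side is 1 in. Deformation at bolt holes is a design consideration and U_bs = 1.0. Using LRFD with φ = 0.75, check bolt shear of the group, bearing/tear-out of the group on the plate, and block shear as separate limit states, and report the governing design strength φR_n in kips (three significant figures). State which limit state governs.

Bolt shear: A_b = π·0.625²/4 = 0.3068 in²; R_n = 68 × 0.3068 × 4 × 1 = 83.45 kips → 0.75 × 83.45 = 62.6 kips.
Bearing: edge l_c = 1.031, r_n = 32.48 kips; interior l_c = 1.688, r_n = 39.38 kips; R_n = 32.48 + 3·39.38 = 150.6 kips → 113 kips.
Block shear: A_gv = 3.188, A_nv = 2.203, A_nt = 0.2344 in²; R_n = min(0.6F_uA_nv, 0.6F_yA_gv) + U_bs·F_u·A_nt = 108.9 kips → 81.7 kips.
Bolt shear governs: 62.6 kips.

62.6 kips (bolt shear governs)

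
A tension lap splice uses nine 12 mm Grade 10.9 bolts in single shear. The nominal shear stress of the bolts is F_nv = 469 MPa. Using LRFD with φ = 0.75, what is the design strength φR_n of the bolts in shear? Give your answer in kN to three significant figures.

A_b = π × 12² / 4 = 113.1 mm².
R_n = F_nv · A_b · n · n_s = 469 × 113.1 × 9 × 1 / 1000 = 477.4 kN.
Design strength φR_n = 0.75 × 477.4 = 358 kN.

358 kN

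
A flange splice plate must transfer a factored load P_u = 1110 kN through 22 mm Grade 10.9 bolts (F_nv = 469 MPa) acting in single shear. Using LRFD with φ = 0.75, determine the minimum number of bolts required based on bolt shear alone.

A_b = π·22²/4 = 380.1 mm².
Per-bolt design strength φR_n = 0.75 × 469 × 380.1 × 1 / 1000 = 133.7 kN.
n ≥ 1110 / 133.7 = 8.301 → use 9 bolts.

9 bolts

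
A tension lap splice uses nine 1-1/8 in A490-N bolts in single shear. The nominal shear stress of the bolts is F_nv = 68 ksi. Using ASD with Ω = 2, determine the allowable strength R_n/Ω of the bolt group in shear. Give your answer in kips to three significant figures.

A_b = π × 1.125² / 4 = 0.994 in².
R_n = F_nv · A_b · n · n_s = 68 × 0.994 × 9 × 1 = 608.3 kips.
Allowable strength R_n/Ω = 608.3 / 2 = 304 kips.

304 kips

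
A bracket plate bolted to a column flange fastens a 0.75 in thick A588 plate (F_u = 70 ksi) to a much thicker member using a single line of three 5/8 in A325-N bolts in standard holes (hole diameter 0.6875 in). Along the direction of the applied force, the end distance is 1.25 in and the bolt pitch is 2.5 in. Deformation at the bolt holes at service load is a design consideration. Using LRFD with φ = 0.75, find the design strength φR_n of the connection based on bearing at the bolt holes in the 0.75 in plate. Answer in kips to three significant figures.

Per bolt r_n = 1.2 l_c t F_u ≤ 2.4 d t F_u; upper limit = 2.4 × 0.625 × 0.75 × 70 = 78.75 kips.
Edge bolt: l_c = 1.25 − 0.6875/2 = 0.9062 in → 1.2 × 0.9062 × 0.75 × 70 = 57.09 → r_n = 57.09 kips.
Interior bolts: l_c = 2.5 − 0.6875 = 1.812 in → 1.2 × 1.812 × 0.75 × 70 = 114.2 → r_n = 78.75 kips.
R_n = 1 × 57.09 + 2 × 78.75 = 214.6 kips.
Design strength φR_n = 0.75 × 214.6 = 161 kips.

161 kips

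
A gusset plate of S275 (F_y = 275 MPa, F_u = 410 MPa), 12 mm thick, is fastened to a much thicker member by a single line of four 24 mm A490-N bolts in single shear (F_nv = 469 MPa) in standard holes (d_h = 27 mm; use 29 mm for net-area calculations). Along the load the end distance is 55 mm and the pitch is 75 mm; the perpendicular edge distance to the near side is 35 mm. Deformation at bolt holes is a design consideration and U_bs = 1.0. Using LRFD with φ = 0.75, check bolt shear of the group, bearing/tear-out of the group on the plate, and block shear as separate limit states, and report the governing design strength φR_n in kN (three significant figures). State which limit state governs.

471 kN (block shear governs)

Bolt shear: A_b = π·24²/4 = 452.4 mm²; R_n = 469 × 452.4 × 4 × 1 / 1000 = 848.7 kN → 0.75 × 848.7 = 637 kN.
Bearing: edge l_c = 41.5, r_n = 245 kN; interior l_c = 48, r_n = 283.4 kN; R_n = 245 + 3·283.4 = 1095 kN → 821 kN.
Block shear: A_gv = 3360, A_nv = 2142, A_nt = 246 mm²; R_n = min(0.6F_uA_nv, 0.6F_yA_gv) + U_bs·F_u·A_nt = 627.8 kN → 471 kN.
Block shear governs: 471 kN.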